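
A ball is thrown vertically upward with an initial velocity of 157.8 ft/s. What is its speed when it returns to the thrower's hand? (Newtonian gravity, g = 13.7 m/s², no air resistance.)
By conservation of energy, the ball returns at the same speed = 157.8 ft/s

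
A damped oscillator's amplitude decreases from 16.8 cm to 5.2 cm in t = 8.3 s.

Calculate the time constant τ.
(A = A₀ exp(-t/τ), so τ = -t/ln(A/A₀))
A/A₀ = 5.2/16.8 = 0.3095; ln(A/A₀) = -1.173
τ = −t/ln(A/A₀) = −8.3/-1.173 = 7.078 s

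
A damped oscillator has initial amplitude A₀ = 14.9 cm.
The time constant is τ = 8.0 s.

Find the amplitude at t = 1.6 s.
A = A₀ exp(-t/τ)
A = A₀ exp(−t/τ) = 14.9×exp(−1.6/8.0) = 12.2 cm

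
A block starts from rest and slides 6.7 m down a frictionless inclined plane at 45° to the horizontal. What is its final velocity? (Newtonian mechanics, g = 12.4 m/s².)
a = g sin(θ) = 12.4 × sin(45°) = 8.77 m/s²
v = √(2ad) = √(2 × 8.77 × 6.7) = 10.84 m/s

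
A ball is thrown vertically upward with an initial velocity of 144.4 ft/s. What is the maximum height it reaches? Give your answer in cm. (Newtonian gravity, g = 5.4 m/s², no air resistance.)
h_max = v₀²/(2g) (with unit conversion) = 17940.0 cm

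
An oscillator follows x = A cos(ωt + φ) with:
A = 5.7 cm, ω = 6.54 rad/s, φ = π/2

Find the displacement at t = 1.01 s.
x = A cos(ωt + φ) = 5.7×cos(6.54×1.01 + π/2) = -1.805 cm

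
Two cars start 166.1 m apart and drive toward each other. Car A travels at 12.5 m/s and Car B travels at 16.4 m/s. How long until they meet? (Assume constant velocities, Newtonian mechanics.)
Combined speed: v_combined = 12.5 + 16.4 = 28.9 m/s
Time to meet: t = d/28.9 = 166.1/28.9 = 5.75 s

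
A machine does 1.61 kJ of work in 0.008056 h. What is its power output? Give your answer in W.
P = W/t = 1610 J / 29 s = 55.51 W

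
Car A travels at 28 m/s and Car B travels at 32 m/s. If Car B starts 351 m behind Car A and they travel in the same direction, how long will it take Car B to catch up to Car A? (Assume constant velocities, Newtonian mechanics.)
Relative speed: v_rel = 32 - 28 = 4 m/s
Time to catch: t = d₀/v_rel = 351/4 = 87.75 s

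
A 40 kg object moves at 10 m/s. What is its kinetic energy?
KE = ½mv² = ½×40×10² = 2000.0 J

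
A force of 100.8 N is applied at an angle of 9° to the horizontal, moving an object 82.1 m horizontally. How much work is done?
W = Fd cosθ = 100.8×82.1×cos(9°) = 8173.8 J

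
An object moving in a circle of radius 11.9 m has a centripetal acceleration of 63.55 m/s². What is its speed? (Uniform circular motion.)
v = √(a_c × r) = √(63.55 × 11.9) = 27.5 m/s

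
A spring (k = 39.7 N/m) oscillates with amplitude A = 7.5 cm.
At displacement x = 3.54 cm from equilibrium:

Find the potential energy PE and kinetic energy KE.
E_total = ½kA² = ½×39.7×(0.075)² = 0.1117 J
PE = ½kx² = ½×39.7×(0.0354)² = 0.02488 J
KE = E_total − PE = 0.08678 J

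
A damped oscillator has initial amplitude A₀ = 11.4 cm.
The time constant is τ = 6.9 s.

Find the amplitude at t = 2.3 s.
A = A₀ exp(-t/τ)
A = A₀ exp(−t/τ) = 11.4×exp(−2.3/6.9) = 8.168 cm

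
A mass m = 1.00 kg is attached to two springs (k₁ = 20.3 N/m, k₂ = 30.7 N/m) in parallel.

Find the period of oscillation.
k_eq = k₁+k₂ = 51 N/m
T = 2π√(m/k_eq) = 2π√(1.0/51) = 0.8798 s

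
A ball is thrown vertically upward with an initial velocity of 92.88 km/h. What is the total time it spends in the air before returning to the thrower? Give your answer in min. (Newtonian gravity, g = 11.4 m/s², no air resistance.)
t_total = 2v₀/g (with unit conversion) = 0.07544 min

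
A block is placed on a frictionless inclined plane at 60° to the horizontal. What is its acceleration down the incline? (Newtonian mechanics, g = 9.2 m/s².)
a = g sin(θ) = 9.2 × sin(60°) = 9.2 × 0.866 = 7.97 m/s²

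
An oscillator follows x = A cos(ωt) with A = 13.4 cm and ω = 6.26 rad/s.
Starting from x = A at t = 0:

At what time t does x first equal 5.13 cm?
cos(ωt) = x/A = 5.13/13.4 = 0.3828
ωt = arccos(0.3828) = 1.178 rad
t = 1.178/6.26 = 0.1882 s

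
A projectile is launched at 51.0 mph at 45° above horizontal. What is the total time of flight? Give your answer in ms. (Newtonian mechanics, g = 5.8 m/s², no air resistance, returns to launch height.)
T = 2v₀sin(θ)/g (with unit conversion) = 5559.0 ms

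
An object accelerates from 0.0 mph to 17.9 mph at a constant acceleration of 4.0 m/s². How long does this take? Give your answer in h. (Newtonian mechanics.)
t = (v - v₀)/a (with unit conversion) = 0.0005557 h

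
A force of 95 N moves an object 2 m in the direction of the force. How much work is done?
W = Fd = 95×2 = 190.0 J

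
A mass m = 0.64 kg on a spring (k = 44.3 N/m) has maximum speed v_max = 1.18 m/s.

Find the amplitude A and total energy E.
½mv²_max = ½kA² → A = v_max√(m/k) = 1.18×√(0.64/44.3) = 0.1418 m = 14.18 cm
E = ½mv²_max = ½×0.64×1.18² = 0.4456 J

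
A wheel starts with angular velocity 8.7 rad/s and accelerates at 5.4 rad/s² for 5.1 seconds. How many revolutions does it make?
θ = ω₀t + ½αt² = 8.7×5.1 + ½×5.4×5.1² = 114.6 rad
Revolutions = θ/(2π) = 114.6/(2π) = 18.24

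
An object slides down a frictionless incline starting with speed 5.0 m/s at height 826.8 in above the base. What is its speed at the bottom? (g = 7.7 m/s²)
½mv₀² + mgh = ½mv² → v = √(v₀² + 2gh) = √(5² + 2×7.7×21) = 18.67 m/s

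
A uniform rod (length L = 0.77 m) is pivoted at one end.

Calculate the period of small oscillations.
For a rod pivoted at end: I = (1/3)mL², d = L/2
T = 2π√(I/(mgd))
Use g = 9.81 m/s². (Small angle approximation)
I/m = (1/3)L² = 0.1976 m²; d = L/2 = 0.385 m
T = 2π√(I/(mgd)) = 2π√(0.1976/(9.81×0.385)) = 1.437 s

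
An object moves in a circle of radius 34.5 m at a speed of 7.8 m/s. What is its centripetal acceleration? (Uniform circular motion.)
a_c = v²/r = 7.8²/34.5 = 60.84/34.5 = 1.76 m/s²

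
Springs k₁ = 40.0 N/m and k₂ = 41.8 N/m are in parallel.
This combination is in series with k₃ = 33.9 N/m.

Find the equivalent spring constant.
k₁₂ = k₁ + k₂ = 81.8 N/m (parallel)
1/k_eq = 1/k₁₂ + 1/k₃ → k_eq = 23.97 N/m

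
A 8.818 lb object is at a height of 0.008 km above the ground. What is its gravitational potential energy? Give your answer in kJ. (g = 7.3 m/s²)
PE = mgh = 4 kg × 7.3 m/s² × 8 m = 233.6 J = 0.2336 kJ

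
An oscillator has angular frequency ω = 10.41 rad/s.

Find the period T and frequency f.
T = 2π/ω = 2π/10.41 = 0.6036 s; f = ω/2π = 1.657 Hz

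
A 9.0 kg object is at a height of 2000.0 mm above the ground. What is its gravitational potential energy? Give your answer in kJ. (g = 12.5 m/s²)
PE = mgh = 9 kg × 12.5 m/s² × 2 m = 225 J = 0.225 kJ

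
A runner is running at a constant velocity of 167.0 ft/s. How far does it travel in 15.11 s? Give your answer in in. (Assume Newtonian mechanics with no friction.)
d = vt (with unit conversion) = 30280.0 in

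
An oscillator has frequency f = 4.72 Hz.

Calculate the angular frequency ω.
ω = 2πf = 2π×4.72 = 29.66 rad/s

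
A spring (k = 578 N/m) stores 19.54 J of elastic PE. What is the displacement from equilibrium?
PE = ½kx² → x = √(2PE/k) = √(2×19.54/578) = 0.26 m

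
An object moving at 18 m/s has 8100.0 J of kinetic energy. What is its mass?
KE = ½mv² → m = 2KE/v² = 2×8100.0/18² = 50.0 kg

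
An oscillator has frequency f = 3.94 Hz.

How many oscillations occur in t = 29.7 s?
n = f×t = 3.94×29.7 = 117 oscillations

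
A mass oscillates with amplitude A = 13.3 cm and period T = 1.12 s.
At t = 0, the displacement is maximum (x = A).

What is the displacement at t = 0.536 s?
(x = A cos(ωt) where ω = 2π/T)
ω = 2π/T = 2π/1.12 = 5.61 rad/s
x = A cos(ωt) = 13.3×cos(5.61×0.536) = -13.18 cm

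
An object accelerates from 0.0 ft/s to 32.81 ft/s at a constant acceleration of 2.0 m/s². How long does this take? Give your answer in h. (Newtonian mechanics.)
t = (v - v₀)/a (with unit conversion) = 0.001389 h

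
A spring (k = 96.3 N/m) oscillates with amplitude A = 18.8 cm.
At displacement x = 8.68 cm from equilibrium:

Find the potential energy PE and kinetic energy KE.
E_total = ½kA² = ½×96.3×(0.188)² = 1.702 J
PE = ½kx² = ½×96.3×(0.0868)² = 0.3628 J
KE = E_total − PE = 1.339 J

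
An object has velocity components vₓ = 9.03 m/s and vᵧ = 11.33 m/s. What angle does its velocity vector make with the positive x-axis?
θ = arctan(vᵧ/vₓ) = arctan(11.33/9.03) = 51.45°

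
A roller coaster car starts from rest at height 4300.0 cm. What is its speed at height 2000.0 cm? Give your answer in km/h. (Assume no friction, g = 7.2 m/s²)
mgh₁ = ½mv₂² + mgh₂ → v₂ = √(2g(h₁−h₂)) = √(2×7.2×(43−20)) = 18.2 m/s = 65.52 km/h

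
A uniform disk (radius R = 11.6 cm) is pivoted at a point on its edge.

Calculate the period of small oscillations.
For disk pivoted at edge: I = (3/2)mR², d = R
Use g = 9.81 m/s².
I/m = (3/2)R² = 0.02018 m²; d = R = 0.116 m
T = 2π√((3/2)R²/(gR)) = 2π√(3R/(2g)) = 0.8368 s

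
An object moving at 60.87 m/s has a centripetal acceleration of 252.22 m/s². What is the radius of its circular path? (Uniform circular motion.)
r = v²/a_c = 60.87²/252.22 = 14.69 m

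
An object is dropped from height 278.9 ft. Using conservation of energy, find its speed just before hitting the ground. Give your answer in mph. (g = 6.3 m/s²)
mgh = ½mv² → v = √(2gh) = √(2×6.3×85.01) = 32.73 m/s = 73.21 mph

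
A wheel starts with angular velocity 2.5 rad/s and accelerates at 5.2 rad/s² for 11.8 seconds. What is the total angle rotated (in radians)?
θ = ω₀t + ½αt² = 2.5×11.8 + ½×5.2×11.8² = 391.52 rad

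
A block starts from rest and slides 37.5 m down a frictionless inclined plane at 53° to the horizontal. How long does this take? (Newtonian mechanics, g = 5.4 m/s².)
a = g sin(θ) = 5.4 × sin(53°) = 4.31 m/s²
t = √(2d/a) = √(2 × 37.5 / 4.31) = 4.17 s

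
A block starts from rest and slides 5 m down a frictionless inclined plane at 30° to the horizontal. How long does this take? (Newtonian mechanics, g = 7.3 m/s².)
a = g sin(θ) = 7.3 × sin(30°) = 3.65 m/s²
t = √(2d/a) = √(2 × 5 / 3.65) = 1.66 s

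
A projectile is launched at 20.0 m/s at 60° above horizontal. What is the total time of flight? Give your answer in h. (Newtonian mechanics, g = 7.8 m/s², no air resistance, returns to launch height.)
T = 2v₀sin(θ)/g (with unit conversion) = 0.001234 h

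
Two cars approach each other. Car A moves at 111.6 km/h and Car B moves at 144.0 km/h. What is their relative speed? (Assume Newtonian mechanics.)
v_rel = v_A + v_B = 111.6 + 144.0 = 255.6 km/h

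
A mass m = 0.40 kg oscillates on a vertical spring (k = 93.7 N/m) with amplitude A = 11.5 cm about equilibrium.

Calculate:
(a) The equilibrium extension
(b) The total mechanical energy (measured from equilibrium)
x_eq = mg/k = 0.4×9.81/93.7 = 0.04188 m = 4.188 cm
E = ½kA² = ½×93.7×(0.115)² = 0.6196 J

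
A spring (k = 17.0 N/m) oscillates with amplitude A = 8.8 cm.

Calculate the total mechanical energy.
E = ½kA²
E = ½kA² = ½×17.0×(0.088)² = 0.06582 J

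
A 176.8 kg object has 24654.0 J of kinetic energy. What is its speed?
KE = ½mv² → v = √(2KE/m) = √(2×24654.0/176.8) = 16.7 m/s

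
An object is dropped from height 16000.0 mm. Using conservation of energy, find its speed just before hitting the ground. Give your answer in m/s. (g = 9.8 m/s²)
mgh = ½mv² → v = √(2gh) = √(2×9.8×16) = 17.71 m/s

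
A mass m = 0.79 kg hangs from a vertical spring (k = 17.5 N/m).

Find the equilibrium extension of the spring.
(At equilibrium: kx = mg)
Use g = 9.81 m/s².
x_eq = mg/k = 0.79×9.81/17.5 = 0.4429 m = 44.29 cm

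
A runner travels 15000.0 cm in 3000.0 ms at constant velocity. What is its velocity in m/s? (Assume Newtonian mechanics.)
v = d/t (with unit conversion) = 50.0 m/s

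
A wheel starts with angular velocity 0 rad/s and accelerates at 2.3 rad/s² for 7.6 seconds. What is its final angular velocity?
ω = ω₀ + αt = 0 + 2.3 × 7.6 = 17.48 rad/s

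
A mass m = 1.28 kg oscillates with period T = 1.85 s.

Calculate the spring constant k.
T = 2π√(m/k) → k = m(2π/T)² = 1.28×(2π/1.85)² = 14.76 N/m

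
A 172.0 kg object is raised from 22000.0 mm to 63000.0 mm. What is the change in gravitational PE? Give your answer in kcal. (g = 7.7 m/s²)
ΔPE = mg(h₂ − h₁) = 172 kg × 7.7 m/s² × (63 − 22) m = 5.43e+04 J = 12.98 kcal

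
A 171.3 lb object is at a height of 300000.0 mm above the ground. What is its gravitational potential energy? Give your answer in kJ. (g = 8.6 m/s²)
PE = mgh = 77.7 kg × 8.6 m/s² × 300 m = 2.005e+05 J = 200.5 kJ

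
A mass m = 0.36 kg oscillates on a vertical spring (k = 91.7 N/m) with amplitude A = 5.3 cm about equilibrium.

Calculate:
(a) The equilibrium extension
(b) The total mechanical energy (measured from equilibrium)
x_eq = mg/k = 0.36×9.81/91.7 = 0.03851 m = 3.851 cm
E = ½kA² = ½×91.7×(0.053)² = 0.1288 J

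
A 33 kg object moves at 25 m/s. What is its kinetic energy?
KE = ½mv² = ½×33×25² = 10312.5 J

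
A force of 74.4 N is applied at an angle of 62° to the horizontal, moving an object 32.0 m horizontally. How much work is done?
W = Fd cosθ = 74.4×32.0×cos(62°) = 1117.7 J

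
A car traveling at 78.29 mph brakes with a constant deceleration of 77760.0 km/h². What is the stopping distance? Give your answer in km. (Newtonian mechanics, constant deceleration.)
d = v₀² / (2a) (with unit conversion) = 0.1021 km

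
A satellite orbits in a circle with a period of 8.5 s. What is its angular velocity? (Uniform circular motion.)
ω = 2π/T = 2π/8.5 = 0.7392 rad/s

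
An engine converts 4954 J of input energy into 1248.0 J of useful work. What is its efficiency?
η = W_out/W_in = 1248.0/4954 = 0.2519 = 25.19%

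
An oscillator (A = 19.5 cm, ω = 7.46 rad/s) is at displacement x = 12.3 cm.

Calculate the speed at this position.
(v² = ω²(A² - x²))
v = ω√(A² − x²) = 7.46×√(0.195² − 0.123²) = 1.129 m/s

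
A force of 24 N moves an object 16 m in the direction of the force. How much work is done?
W = Fd = 24×16 = 384.0 J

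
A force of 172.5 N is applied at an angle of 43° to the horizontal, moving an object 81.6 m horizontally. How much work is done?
W = Fd cosθ = 172.5×81.6×cos(43°) = 10295.0 J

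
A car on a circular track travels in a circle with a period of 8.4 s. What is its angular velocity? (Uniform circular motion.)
ω = 2π/T = 2π/8.4 = 0.748 rad/s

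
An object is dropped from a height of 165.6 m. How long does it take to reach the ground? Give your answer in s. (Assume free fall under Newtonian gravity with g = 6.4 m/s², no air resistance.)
t = √(2h/g) = 7.194 s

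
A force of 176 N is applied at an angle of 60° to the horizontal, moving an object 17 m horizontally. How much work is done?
W = Fd cosθ = 176×17×cos(60°) = 1496.0 J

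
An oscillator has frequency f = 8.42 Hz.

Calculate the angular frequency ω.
ω = 2πf = 2π×8.42 = 52.9 rad/s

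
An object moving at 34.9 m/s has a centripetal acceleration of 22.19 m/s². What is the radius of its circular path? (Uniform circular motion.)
r = v²/a_c = 34.9²/22.19 = 54.89 m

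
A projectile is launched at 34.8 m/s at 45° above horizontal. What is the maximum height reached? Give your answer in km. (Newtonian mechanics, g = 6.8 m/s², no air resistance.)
H = v₀²sin²(θ)/(2g) (with unit conversion) = 0.04452 km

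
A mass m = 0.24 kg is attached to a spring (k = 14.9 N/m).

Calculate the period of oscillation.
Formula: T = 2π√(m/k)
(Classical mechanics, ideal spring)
T = 2π√(m/k) = 2π√(0.24/14.9) = 0.7974 s; f = 1/T = 1.254 Hz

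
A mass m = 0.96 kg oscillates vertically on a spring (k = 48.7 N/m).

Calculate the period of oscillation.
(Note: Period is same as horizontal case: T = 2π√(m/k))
T = 2π√(m/k) = 2π√(0.96/48.7) = 0.8822 s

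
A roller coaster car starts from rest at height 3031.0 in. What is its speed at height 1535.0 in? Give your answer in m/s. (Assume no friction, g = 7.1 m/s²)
mgh₁ = ½mv₂² + mgh₂ → v₂ = √(2g(h₁−h₂)) = √(2×7.1×(76.99−38.99)) = 23.23 m/s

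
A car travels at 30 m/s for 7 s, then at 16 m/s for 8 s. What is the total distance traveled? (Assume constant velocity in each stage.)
d₁ = v₁t₁ = 30 × 7 = 210 m
d₂ = v₂t₂ = 16 × 8 = 128 m
d_total = 210 + 128 = 338 m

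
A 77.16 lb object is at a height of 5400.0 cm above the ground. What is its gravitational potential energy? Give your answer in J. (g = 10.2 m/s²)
PE = mgh = 35 kg × 10.2 m/s² × 54 m = 1.928e+04 J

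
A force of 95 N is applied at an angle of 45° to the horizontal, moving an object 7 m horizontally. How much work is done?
W = Fd cosθ = 95×7×cos(45°) = 470.23 J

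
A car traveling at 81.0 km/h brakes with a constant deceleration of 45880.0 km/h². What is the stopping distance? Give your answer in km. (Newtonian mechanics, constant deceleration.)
d = v₀² / (2a) (with unit conversion) = 0.0715 km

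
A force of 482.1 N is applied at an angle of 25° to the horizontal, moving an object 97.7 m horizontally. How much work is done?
W = Fd cosθ = 482.1×97.7×cos(25°) = 42688.0 J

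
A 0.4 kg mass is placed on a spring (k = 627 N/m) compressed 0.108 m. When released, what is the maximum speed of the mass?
½kx² = ½mv² → v = x√(k/m) = 0.108×√(627/0.4) = 4.276 m/s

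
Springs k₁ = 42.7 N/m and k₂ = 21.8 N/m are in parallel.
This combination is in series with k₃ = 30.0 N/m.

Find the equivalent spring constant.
k₁₂ = k₁ + k₂ = 64.5 N/m (parallel)
1/k_eq = 1/k₁₂ + 1/k₃ → k_eq = 20.48 N/m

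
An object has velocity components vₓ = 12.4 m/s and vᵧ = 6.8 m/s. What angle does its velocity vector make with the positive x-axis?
θ = arctan(vᵧ/vₓ) = arctan(6.8/12.4) = 28.74°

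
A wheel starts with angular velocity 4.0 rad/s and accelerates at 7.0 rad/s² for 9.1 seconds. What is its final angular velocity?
ω = ω₀ + αt = 4.0 + 7.0 × 9.1 = 67.7 rad/s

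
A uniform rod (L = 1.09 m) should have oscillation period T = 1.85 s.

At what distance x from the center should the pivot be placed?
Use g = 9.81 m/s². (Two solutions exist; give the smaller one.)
T = 2π√((L²/12 + x²)/(gx)). Let c = T²g/(4π²) = 0.8505.
x² − cx + L²/12 = 0 → x = (c − √(c² − L²/3))/2 = 0.1392 m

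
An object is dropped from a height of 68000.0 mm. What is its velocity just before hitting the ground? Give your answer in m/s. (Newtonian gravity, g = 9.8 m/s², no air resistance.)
v = √(2gh) (with unit conversion) = 36.51 m/s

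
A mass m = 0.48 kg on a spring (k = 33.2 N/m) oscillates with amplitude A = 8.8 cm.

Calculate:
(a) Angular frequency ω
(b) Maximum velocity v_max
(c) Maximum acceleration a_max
ω = √(k/m) = √(33.2/0.48) = 8.317 rad/s
v_max = ωA = 8.317×0.088 = 0.7319 m/s
a_max = ω²A = 8.317²×0.088 = 6.087 m/s²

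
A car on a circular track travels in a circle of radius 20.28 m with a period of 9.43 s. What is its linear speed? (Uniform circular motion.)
v = 2πr/T = 2π×20.28/9.43 = 13.51 m/s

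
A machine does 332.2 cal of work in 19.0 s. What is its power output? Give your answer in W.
P = W/t = 1390 J / 19 s = 73.15 W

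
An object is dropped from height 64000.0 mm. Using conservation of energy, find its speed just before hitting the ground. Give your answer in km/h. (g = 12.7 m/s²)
mgh = ½mv² → v = √(2gh) = √(2×12.7×64) = 40.32 m/s = 145.1 km/h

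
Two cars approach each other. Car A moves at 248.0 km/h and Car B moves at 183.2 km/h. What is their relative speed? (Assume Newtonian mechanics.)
v_rel = v_A + v_B = 248.0 + 183.2 = 431.2 km/h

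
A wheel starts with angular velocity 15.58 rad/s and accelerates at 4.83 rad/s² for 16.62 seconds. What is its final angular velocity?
ω = ω₀ + αt = 15.58 + 4.83 × 16.62 = 95.85 rad/s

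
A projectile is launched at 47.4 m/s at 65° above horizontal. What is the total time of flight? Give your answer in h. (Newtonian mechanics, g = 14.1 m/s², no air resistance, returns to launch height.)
T = 2v₀sin(θ)/g (with unit conversion) = 0.001693 h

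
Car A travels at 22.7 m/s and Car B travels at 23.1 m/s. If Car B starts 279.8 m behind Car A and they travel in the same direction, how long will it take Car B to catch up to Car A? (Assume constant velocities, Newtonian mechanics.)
Relative speed: v_rel = 23.1 - 22.7 = 0.4 m/s
Time to catch: t = d₀/v_rel = 279.8/0.4 = 699.5 s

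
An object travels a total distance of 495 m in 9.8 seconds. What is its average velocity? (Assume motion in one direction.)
v_avg = Δd / Δt = 495 / 9.8 = 50.51 m/s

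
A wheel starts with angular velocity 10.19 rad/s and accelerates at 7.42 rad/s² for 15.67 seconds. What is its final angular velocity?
ω = ω₀ + αt = 10.19 + 7.42 × 15.67 = 126.46 rad/s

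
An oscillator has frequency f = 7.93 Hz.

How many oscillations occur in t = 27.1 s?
n = f×t = 7.93×27.1 = 214.9 oscillations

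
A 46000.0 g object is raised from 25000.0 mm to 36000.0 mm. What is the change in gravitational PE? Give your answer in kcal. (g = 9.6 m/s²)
ΔPE = mg(h₂ − h₁) = 46 kg × 9.6 m/s² × (36 − 25) m = 4858 J = 1.161 kcal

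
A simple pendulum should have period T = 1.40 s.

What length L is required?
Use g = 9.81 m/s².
T = 2π√(L/g) → L = g(T/2π)² = 9.81×(1.4/2π)² = 0.487 m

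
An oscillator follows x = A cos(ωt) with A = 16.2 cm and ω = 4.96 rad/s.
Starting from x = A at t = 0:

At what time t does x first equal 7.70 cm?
cos(ωt) = x/A = 7.7/16.2 = 0.4753
ωt = arccos(0.4753) = 1.075 rad
t = 1.075/4.96 = 0.2168 s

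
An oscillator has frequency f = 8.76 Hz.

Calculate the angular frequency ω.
ω = 2πf = 2π×8.76 = 55.04 rad/s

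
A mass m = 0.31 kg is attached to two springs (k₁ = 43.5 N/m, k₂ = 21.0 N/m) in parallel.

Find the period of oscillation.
k_eq = k₁+k₂ = 64.5 N/m
T = 2π√(m/k_eq) = 2π√(0.31/64.5) = 0.4356 s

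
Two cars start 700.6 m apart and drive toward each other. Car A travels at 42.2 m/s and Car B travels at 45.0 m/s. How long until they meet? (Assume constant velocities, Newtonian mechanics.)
Combined speed: v_combined = 42.2 + 45.0 = 87.2 m/s
Time to meet: t = d/87.2 = 700.6/87.2 = 8.03 s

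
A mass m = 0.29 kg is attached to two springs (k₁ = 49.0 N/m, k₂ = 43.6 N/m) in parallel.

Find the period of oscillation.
k_eq = k₁+k₂ = 92.6 N/m
T = 2π√(m/k_eq) = 2π√(0.29/92.6) = 0.3516 s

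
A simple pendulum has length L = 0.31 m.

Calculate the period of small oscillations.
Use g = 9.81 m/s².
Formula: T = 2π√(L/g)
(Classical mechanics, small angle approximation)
T = 2π√(L/g) = 2π√(0.31/9.81) = 1.117 s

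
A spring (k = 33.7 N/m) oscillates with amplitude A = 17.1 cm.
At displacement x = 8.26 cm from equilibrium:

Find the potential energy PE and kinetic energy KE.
E_total = ½kA² = ½×33.7×(0.171)² = 0.4927 J
PE = ½kx² = ½×33.7×(0.0826)² = 0.115 J
KE = E_total − PE = 0.3777 J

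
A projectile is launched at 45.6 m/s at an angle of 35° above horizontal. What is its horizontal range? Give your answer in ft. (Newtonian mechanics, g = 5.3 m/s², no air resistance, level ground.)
R = v₀² sin(2θ) / g (with unit conversion) = 1210.0 ft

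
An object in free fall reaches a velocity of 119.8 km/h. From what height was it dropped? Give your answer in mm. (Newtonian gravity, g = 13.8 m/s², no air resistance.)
h = v²/(2g) (with unit conversion) = 40120.0 mm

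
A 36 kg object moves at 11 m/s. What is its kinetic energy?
KE = ½mv² = ½×36×11² = 2178.0 J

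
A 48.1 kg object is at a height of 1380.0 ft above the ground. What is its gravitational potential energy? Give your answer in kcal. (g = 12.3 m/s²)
PE = mgh = 48.1 kg × 12.3 m/s² × 420.6 m = 2.489e+05 J = 59.48 kcal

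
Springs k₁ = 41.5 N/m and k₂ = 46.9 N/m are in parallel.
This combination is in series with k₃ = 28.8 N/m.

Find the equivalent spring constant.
k₁₂ = k₁ + k₂ = 88.4 N/m (parallel)
1/k_eq = 1/k₁₂ + 1/k₃ → k_eq = 21.72 N/m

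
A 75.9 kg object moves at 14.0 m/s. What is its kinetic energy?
KE = ½mv² = ½×75.9×14.0² = 7438.2 J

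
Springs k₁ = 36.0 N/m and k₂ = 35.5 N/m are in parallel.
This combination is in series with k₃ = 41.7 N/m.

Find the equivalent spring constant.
k₁₂ = k₁ + k₂ = 71.5 N/m (parallel)
1/k_eq = 1/k₁₂ + 1/k₃ → k_eq = 26.34 N/m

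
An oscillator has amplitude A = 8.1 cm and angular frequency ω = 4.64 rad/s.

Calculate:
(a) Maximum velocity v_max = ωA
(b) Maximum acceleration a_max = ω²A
v_max = ωA = 4.64×0.081 = 0.3758 m/s
a_max = ω²A = 4.64²×0.081 = 1.744 m/s²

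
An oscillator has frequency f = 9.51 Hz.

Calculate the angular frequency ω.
ω = 2πf = 2π×9.51 = 59.75 rad/s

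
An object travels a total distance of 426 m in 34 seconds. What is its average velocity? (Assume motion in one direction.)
v_avg = Δd / Δt = 426 / 34 = 12.53 m/s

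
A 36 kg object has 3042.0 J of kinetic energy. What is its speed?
KE = ½mv² → v = √(2KE/m) = √(2×3042.0/36) = 13.0 m/s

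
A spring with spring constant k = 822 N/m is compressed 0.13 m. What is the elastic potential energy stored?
PE = ½kx² = ½×822×0.13² = 6.946 J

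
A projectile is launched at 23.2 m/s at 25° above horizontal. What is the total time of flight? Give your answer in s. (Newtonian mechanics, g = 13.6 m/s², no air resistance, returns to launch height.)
T = 2v₀sin(θ)/g = 1.442 s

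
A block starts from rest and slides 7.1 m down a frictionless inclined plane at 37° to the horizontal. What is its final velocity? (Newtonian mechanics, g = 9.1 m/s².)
a = g sin(θ) = 9.1 × sin(37°) = 5.48 m/s²
v = √(2ad) = √(2 × 5.48 × 7.1) = 8.82 m/s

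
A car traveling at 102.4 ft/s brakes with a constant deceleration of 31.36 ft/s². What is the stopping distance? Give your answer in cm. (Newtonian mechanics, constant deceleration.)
d = v₀² / (2a) (with unit conversion) = 5096.0 cm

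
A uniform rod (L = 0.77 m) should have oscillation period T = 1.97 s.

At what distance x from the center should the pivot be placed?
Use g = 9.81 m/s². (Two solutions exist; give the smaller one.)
T = 2π√((L²/12 + x²)/(gx)). Let c = T²g/(4π²) = 0.9644.
x² − cx + L²/12 = 0 → x = (c − √(c² − L²/3))/2 = 0.05429 m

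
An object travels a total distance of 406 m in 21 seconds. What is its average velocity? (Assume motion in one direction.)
v_avg = Δd / Δt = 406 / 21 = 19.33 m/s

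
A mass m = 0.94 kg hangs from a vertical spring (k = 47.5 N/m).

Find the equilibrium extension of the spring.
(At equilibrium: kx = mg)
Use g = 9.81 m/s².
x_eq = mg/k = 0.94×9.81/47.5 = 0.1941 m = 19.41 cm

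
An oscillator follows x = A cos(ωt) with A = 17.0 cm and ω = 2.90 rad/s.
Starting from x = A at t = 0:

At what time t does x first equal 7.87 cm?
cos(ωt) = x/A = 7.87/17.0 = 0.4629
ωt = arccos(0.4629) = 1.089 rad
t = 1.089/2.9 = 0.3757 s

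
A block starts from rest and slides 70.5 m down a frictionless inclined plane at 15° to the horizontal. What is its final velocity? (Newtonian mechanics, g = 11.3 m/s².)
a = g sin(θ) = 11.3 × sin(15°) = 2.92 m/s²
v = √(2ad) = √(2 × 2.92 × 70.5) = 20.31 m/s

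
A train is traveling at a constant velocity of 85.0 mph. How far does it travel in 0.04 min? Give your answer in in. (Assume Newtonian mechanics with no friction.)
d = vt (with unit conversion) = 3590.0 in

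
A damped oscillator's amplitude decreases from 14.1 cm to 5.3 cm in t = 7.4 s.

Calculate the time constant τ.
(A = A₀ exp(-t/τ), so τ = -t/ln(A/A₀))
A/A₀ = 5.3/14.1 = 0.3759; ln(A/A₀) = -0.9785
τ = −t/ln(A/A₀) = −7.4/-0.9785 = 7.563 s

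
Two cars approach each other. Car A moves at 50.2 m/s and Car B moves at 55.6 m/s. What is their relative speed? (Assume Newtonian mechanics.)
v_rel = v_A + v_B = 50.2 + 55.6 = 105.8 m/s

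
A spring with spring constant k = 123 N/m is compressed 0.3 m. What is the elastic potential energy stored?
PE = ½kx² = ½×123×0.3² = 5.535 J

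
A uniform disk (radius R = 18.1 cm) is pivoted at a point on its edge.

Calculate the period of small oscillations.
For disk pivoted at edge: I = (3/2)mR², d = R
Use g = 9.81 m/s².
I/m = (3/2)R² = 0.04914 m²; d = R = 0.181 m
T = 2π√((3/2)R²/(gR)) = 2π√(3R/(2g)) = 1.045 s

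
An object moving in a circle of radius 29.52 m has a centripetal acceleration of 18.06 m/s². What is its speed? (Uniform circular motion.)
v = √(a_c × r) = √(18.06 × 29.52) = 23.09 m/s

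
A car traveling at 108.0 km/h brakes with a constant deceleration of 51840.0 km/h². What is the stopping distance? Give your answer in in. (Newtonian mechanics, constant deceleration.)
d = v₀² / (2a) (with unit conversion) = 4429.0 in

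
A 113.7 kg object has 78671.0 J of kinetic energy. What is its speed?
KE = ½mv² → v = √(2KE/m) = √(2×78671.0/113.7) = 37.2 m/s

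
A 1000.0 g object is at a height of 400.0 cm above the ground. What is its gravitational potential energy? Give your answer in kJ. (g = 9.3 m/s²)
PE = mgh = 1 kg × 9.3 m/s² × 4 m = 37.2 J = 0.0372 kJ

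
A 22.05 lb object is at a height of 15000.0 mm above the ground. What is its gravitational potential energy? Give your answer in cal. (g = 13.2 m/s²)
PE = mgh = 10 kg × 13.2 m/s² × 15 m = 1980 J = 473.3 cal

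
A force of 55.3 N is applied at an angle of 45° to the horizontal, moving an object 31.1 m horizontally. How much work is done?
W = Fd cosθ = 55.3×31.1×cos(45°) = 1216.1 J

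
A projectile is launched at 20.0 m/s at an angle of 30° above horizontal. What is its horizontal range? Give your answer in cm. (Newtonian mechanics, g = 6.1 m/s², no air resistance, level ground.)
R = v₀² sin(2θ) / g (with unit conversion) = 5679.0 cm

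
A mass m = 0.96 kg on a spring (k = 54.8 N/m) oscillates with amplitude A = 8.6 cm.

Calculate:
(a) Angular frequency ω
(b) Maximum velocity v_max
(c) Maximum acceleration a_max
ω = √(k/m) = √(54.8/0.96) = 7.555 rad/s
v_max = ωA = 7.555×0.086 = 0.6498 m/s
a_max = ω²A = 7.555²×0.086 = 4.909 m/s²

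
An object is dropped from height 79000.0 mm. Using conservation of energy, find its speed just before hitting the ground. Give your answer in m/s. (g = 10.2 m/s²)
mgh = ½mv² → v = √(2gh) = √(2×10.2×79) = 40.14 m/s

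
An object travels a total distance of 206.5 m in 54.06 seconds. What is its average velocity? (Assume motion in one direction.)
v_avg = Δd / Δt = 206.5 / 54.06 = 3.82 m/s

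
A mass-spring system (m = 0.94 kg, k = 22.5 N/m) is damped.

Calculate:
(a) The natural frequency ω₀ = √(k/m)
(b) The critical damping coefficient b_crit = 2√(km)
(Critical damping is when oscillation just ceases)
ω₀ = √(k/m) = √(22.5/0.94) = 4.892 rad/s
b_crit = 2√(km) = 2√(22.5×0.94) = 9.198 kg/s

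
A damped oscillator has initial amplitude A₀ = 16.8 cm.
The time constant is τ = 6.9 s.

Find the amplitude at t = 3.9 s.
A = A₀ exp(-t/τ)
A = A₀ exp(−t/τ) = 16.8×exp(−3.9/6.9) = 9.546 cm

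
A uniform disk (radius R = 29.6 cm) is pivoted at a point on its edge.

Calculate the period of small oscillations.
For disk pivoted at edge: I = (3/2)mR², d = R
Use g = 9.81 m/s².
I/m = (3/2)R² = 0.1314 m²; d = R = 0.296 m
T = 2π√((3/2)R²/(gR)) = 2π√(3R/(2g)) = 1.337 s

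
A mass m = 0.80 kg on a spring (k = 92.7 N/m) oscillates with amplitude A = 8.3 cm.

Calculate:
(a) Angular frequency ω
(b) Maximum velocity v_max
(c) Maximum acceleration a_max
ω = √(k/m) = √(92.7/0.8) = 10.76 rad/s
v_max = ωA = 10.76×0.083 = 0.8935 m/s
a_max = ω²A = 10.76²×0.083 = 9.618 m/s²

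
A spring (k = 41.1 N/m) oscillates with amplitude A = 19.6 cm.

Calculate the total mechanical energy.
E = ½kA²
E = ½kA² = ½×41.1×(0.196)² = 0.7894 J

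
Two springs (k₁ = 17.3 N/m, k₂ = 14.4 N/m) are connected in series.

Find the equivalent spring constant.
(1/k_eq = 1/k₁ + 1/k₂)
1/k_eq = 1/17.3 + 1/14.4 = 0.12725; k_eq = 7.859 N/m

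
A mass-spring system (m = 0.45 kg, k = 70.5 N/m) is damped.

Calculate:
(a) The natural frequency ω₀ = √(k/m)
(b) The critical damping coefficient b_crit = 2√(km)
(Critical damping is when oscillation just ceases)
ω₀ = √(k/m) = √(70.5/0.45) = 12.52 rad/s
b_crit = 2√(km) = 2√(70.5×0.45) = 11.26 kg/s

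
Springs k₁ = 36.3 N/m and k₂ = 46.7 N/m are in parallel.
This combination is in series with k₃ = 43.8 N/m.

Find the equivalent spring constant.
k₁₂ = k₁ + k₂ = 83 N/m (parallel)
1/k_eq = 1/k₁₂ + 1/k₃ → k_eq = 28.67 N/m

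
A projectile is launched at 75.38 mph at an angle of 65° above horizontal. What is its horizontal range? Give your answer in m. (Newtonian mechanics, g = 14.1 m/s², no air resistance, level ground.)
R = v₀² sin(2θ) / g (with unit conversion) = 61.69 m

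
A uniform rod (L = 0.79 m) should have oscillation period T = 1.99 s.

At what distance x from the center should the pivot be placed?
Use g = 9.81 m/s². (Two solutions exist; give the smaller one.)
T = 2π√((L²/12 + x²)/(gx)). Let c = T²g/(4π²) = 0.984.
x² − cx + L²/12 = 0 → x = (c − √(c² − L²/3))/2 = 0.05604 m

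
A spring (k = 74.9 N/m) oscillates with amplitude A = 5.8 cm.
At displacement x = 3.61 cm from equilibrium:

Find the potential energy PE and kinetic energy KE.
E_total = ½kA² = ½×74.9×(0.058)² = 0.126 J
PE = ½kx² = ½×74.9×(0.0361)² = 0.04881 J
KE = E_total − PE = 0.07718 J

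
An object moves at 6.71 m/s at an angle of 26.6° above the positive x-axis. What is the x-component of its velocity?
vₓ = v cos(θ) = 6.71 × cos(26.6°) = 6.0 m/s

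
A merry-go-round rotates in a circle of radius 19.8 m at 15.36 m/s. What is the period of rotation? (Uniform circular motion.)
T = 2πr/v = 2π×19.8/15.36 = 8.1 s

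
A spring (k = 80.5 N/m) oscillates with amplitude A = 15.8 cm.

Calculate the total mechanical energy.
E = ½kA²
E = ½kA² = ½×80.5×(0.158)² = 1.005 J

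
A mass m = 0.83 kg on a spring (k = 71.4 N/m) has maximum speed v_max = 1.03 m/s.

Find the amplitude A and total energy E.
½mv²_max = ½kA² → A = v_max√(m/k) = 1.03×√(0.83/71.4) = 0.1111 m = 11.11 cm
E = ½mv²_max = ½×0.83×1.03² = 0.4403 J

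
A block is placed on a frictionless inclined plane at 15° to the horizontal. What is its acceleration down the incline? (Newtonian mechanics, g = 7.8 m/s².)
a = g sin(θ) = 7.8 × sin(15°) = 7.8 × 0.2588 = 2.02 m/s²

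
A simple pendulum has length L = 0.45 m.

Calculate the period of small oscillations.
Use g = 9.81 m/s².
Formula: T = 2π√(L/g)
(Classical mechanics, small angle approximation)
T = 2π√(L/g) = 2π√(0.45/9.81) = 1.346 s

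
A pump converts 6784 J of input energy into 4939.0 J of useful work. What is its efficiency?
η = W_out/W_in = 4939.0/6784 = 0.728 = 72.8%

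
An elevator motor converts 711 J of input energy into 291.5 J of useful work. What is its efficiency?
η = W_out/W_in = 291.5/711 = 0.41 = 41.0%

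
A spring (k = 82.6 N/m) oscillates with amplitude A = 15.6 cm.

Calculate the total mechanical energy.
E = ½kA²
E = ½kA² = ½×82.6×(0.156)² = 1.005 J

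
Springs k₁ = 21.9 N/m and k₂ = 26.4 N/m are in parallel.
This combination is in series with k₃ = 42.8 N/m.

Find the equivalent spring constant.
k₁₂ = k₁ + k₂ = 48.3 N/m (parallel)
1/k_eq = 1/k₁₂ + 1/k₃ → k_eq = 22.69 N/m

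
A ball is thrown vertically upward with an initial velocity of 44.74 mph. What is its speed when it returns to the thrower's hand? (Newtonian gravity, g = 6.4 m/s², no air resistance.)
By conservation of energy, the ball returns at the same speed = 44.74 mph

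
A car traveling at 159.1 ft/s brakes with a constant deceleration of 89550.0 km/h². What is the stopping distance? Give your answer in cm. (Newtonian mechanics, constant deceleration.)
d = v₀² / (2a) (with unit conversion) = 17020.0 cm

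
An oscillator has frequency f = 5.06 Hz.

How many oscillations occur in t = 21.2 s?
n = f×t = 5.06×21.2 = 107.3 oscillations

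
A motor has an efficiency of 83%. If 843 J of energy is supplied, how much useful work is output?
W_out = η × W_in = 0.83 × 843 = 699.69 J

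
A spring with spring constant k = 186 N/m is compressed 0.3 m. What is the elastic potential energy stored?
PE = ½kx² = ½×186×0.3² = 8.37 J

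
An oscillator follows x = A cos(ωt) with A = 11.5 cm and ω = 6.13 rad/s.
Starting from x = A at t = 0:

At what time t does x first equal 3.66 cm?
cos(ωt) = x/A = 3.66/11.5 = 0.3183
ωt = arccos(0.3183) = 1.247 rad
t = 1.247/6.13 = 0.2034 s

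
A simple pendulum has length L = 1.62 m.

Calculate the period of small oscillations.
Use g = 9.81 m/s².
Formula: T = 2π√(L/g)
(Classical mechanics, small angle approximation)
T = 2π√(L/g) = 2π√(1.62/9.81) = 2.553 s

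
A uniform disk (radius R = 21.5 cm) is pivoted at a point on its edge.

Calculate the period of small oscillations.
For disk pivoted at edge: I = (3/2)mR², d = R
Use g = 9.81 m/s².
I/m = (3/2)R² = 0.06934 m²; d = R = 0.215 m
T = 2π√((3/2)R²/(gR)) = 2π√(3R/(2g)) = 1.139 s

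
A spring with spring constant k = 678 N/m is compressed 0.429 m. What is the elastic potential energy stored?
PE = ½kx² = ½×678×0.429² = 62.39 J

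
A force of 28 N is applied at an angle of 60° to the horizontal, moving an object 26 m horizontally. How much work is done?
W = Fd cosθ = 28×26×cos(60°) = 364.0 J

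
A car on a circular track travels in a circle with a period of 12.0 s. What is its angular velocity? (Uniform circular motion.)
ω = 2π/T = 2π/12.0 = 0.5236 rad/s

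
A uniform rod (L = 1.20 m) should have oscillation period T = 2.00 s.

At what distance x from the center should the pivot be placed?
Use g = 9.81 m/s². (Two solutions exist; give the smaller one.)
T = 2π√((L²/12 + x²)/(gx)). Let c = T²g/(4π²) = 0.994.
x² − cx + L²/12 = 0 → x = (c − √(c² − L²/3))/2 = 0.1406 m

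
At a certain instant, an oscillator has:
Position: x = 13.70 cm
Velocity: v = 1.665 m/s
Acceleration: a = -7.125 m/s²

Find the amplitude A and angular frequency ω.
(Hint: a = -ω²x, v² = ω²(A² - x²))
a = −ω²x → ω = √(|a|/x) = √(7.125/0.137) = 7.212 rad/s
v² = ω²(A² − x²) → A = √(x² + v²/ω²) = √(0.137² + 1.665²/7.212²) = 0.2685 m = 26.85 cm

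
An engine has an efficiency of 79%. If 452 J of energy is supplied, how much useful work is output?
W_out = η × W_in = 0.79 × 452 = 357.08 J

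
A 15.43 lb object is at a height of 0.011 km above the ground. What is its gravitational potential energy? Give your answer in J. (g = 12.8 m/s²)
PE = mgh = 6.999 kg × 12.8 m/s² × 11 m = 985.4 J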